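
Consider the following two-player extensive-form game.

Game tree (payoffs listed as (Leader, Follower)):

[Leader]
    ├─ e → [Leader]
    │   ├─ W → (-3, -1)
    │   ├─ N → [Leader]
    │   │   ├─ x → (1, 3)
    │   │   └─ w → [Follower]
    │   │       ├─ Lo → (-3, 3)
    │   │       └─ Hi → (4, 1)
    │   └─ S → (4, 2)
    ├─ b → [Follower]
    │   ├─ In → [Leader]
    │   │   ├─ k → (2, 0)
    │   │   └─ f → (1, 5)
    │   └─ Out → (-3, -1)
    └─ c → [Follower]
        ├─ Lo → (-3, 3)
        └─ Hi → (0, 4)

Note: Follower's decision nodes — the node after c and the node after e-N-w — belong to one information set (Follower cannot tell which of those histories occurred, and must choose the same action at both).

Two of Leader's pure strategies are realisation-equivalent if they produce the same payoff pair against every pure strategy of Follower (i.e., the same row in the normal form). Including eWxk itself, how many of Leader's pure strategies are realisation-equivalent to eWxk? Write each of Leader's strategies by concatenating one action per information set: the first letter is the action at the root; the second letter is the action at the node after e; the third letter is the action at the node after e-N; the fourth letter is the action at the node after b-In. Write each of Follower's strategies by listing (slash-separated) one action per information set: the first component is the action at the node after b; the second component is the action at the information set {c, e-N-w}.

Row for eWxk (columns In/Lo, In/Hi, Out/Lo, Out/Hi): (-3,-1) (-3,-1) (-3,-1) (-3,-1).
Under eWxk, Leader's choice at the node after e-N and at the node after b-In can never be reached regardless of what Follower does, so varying those choices leaves every outcome unchanged.
Holding the reachable choices fixed and varying the unreachable ones freely already gives 2 × 2 = 4 equivalent strategies.
No other strategy reproduces this row, so those 4 are the full class: eWxk, eWxf, eWwk, eWwf.

4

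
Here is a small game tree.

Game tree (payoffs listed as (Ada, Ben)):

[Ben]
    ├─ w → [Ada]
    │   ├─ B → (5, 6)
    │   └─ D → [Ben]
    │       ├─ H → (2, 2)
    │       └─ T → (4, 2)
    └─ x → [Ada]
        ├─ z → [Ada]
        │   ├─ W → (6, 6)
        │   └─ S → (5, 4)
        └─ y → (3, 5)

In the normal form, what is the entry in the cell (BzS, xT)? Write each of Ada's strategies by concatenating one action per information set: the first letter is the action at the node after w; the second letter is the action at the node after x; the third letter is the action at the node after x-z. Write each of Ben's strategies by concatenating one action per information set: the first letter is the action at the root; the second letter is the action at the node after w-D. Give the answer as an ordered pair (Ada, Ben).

Trace the play path from the root:
  Ben plays x
  Ada plays z at [x]
  Ada plays S at [x-z]
→ terminal payoff (5, 4).
(Ada's choice at the node after w is never reached on this path, so it doesn't affect the outcome.)

(5, 4)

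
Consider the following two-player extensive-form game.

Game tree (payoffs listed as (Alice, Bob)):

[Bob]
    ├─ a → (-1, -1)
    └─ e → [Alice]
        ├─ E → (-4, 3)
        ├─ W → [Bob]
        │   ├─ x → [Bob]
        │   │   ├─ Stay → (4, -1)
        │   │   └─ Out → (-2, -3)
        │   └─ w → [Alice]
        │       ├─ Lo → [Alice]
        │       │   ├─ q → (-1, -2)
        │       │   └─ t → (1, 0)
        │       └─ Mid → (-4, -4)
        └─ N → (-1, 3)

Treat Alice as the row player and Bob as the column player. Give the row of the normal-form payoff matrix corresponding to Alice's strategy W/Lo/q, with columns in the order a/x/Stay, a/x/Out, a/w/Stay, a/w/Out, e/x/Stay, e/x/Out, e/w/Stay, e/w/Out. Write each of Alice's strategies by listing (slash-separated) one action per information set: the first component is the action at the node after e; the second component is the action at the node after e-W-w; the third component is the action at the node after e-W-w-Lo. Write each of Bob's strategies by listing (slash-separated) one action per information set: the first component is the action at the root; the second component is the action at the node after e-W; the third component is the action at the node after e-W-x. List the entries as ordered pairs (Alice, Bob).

(-1,-1) (-1,-1) (-1,-1) (-1,-1) (4,-1) (-2,-3) (-1,-2) (-1,-2)

vs a/x/Stay: Bob plays a → (-1, -1)
vs a/x/Out: Bob plays a → (-1, -1)
vs a/w/Stay: Bob plays a → (-1, -1)
vs a/w/Out: Bob plays a → (-1, -1)
vs e/x/Stay: Bob plays e → Alice plays W at [e] → Bob plays x at [e-W] → Bob plays Stay at [e-W-x] → (4, -1)
vs e/x/Out: Bob plays e → Alice plays W at [e] → Bob plays x at [e-W] → Bob plays Out at [e-W-x] → (-2, -3)
vs e/w/Stay: Bob plays e → Alice plays W at [e] → Bob plays w at [e-W] → Alice plays Lo at [e-W-w] → Alice plays q at [e-W-w-Lo] → (-1, -2)
vs e/w/Out: Bob plays e → Alice plays W at [e] → Bob plays w at [e-W] → Alice plays Lo at [e-W-w] → Alice plays q at [e-W-w-Lo] → (-1, -2)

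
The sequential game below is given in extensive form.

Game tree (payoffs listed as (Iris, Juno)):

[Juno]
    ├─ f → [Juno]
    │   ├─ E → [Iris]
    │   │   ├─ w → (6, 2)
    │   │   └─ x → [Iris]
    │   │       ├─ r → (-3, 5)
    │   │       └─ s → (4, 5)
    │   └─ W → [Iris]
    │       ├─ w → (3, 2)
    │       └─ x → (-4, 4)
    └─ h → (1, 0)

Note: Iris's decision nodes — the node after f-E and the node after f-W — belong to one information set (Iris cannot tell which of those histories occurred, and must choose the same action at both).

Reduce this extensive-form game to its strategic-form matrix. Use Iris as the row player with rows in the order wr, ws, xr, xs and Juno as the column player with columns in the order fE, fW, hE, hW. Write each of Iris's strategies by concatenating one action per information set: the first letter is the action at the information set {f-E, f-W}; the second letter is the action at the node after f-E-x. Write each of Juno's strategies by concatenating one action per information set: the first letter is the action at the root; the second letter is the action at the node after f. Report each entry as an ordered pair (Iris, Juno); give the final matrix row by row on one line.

Row wr: fE→(6,2), fW→(3,2), hE→(1,0), hW→(1,0)
Row ws: fE→(6,2), fW→(3,2), hE→(1,0), hW→(1,0)
Row xr: fE→(-3,5), fW→(-4,4), hE→(1,0), hW→(1,0)
Row xs: fE→(4,5), fW→(-4,4), hE→(1,0), hW→(1,0)

wr: (6,2) (3,2) (1,0) (1,0) | ws: (6,2) (3,2) (1,0) (1,0) | xr: (-3,5) (-4,4) (1,0) (1,0) | xs: (4,5) (-4,4) (1,0) (1,0)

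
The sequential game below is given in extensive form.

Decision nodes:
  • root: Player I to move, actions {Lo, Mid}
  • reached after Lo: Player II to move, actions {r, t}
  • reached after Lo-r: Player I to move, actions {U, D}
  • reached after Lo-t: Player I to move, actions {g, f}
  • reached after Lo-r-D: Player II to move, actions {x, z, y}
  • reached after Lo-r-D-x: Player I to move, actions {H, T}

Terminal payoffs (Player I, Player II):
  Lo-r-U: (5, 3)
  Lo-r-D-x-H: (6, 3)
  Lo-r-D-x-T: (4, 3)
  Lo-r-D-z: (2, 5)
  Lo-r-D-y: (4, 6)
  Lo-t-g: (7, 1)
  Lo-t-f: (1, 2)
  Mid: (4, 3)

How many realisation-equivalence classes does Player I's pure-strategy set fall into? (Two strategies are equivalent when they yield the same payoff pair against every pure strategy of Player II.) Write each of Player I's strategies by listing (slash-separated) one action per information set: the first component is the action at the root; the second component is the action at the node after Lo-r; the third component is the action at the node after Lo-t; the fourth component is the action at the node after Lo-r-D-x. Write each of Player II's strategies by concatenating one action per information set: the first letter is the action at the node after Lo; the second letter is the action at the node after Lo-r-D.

7

Player I has 16 pure strategies: Lo/U/g/H, Lo/U/g/T, Lo/U/f/H, Lo/U/f/T, Lo/D/g/H, Lo/D/g/T, Lo/D/f/H, Lo/D/f/T, Mid/U/g/H, Mid/U/g/T, Mid/U/f/H, Mid/U/f/T, Mid/D/g/H, Mid/D/g/T, Mid/D/f/H, Mid/D/f/T. Columns: rx, rz, ry, tx, tz, ty.
{Lo/U/g/H, Lo/U/g/T} → row (5,3) (5,3) (5,3) (7,1) (7,1) (7,1)
{Lo/U/f/H, Lo/U/f/T} → row (5,3) (5,3) (5,3) (1,2) (1,2) (1,2)
{Lo/D/g/H} → row (6,3) (2,5) (4,6) (7,1) (7,1) (7,1)
{Lo/D/g/T} → row (4,3) (2,5) (4,6) (7,1) (7,1) (7,1)
{Lo/D/f/H} → row (6,3) (2,5) (4,6) (1,2) (1,2) (1,2)
{Lo/D/f/T} → row (4,3) (2,5) (4,6) (1,2) (1,2) (1,2)
{Mid/U/g/H, Mid/U/g/T, Mid/U/f/H, Mid/U/f/T, Mid/D/g/H, Mid/D/g/T, Mid/D/f/H, Mid/D/f/T} → row (4,3) (4,3) (4,3) (4,3) (4,3) (4,3)
That's 7 distinct rows out of 16 strategies.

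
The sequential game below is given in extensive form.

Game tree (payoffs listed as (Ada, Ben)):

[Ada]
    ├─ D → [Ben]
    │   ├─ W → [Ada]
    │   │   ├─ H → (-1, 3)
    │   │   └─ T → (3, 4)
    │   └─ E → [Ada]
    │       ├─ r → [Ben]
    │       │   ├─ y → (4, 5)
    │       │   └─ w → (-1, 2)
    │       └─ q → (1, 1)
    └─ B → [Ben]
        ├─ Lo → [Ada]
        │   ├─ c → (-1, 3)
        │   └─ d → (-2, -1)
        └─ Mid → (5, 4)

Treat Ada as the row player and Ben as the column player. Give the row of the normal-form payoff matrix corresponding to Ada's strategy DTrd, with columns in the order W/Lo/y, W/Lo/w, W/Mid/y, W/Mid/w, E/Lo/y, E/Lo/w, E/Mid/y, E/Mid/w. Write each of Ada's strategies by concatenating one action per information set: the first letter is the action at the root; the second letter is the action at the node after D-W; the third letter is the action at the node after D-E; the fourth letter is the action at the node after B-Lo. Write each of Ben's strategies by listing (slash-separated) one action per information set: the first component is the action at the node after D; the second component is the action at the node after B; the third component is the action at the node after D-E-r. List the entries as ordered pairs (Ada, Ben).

(3,4) (3,4) (3,4) (3,4) (4,5) (-1,2) (4,5) (-1,2)

vs W/Lo/y: Ada plays D → Ben plays W at [D] → Ada plays T at [D-W] → (3, 4)
vs W/Lo/w: Ada plays D → Ben plays W at [D] → Ada plays T at [D-W] → (3, 4)
vs W/Mid/y: Ada plays D → Ben plays W at [D] → Ada plays T at [D-W] → (3, 4)
vs W/Mid/w: Ada plays D → Ben plays W at [D] → Ada plays T at [D-W] → (3, 4)
vs E/Lo/y: Ada plays D → Ben plays E at [D] → Ada plays r at [D-E] → Ben plays y at [D-E-r] → (4, 5)
vs E/Lo/w: Ada plays D → Ben plays E at [D] → Ada plays r at [D-E] → Ben plays w at [D-E-r] → (-1, 2)
vs E/Mid/y: Ada plays D → Ben plays E at [D] → Ada plays r at [D-E] → Ben plays y at [D-E-r] → (4, 5)
vs E/Mid/w: Ada plays D → Ben plays E at [D] → Ada plays r at [D-E] → Ben plays w at [D-E-r] → (-1, 2)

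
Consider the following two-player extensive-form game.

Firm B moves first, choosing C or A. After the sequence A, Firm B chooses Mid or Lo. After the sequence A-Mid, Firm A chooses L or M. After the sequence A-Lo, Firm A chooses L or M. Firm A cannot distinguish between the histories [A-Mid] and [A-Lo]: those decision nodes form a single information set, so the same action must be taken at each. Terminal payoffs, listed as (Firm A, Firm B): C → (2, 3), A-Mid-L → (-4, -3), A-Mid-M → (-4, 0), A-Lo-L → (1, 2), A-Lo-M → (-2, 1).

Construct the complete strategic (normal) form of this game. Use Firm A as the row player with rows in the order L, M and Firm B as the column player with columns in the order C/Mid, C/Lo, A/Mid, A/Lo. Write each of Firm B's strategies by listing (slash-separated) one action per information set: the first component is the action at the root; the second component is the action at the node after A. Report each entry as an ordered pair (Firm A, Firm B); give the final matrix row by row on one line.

        C/Mid     C/Lo    A/Mid     A/Lo
   L    (2,3)    (2,3)  (-4,-3)    (1,2)
   M    (2,3)    (2,3)   (-4,0)   (-2,1)

L: (2,3) (2,3) (-4,-3) (1,2) | M: (2,3) (2,3) (-4,0) (-2,1)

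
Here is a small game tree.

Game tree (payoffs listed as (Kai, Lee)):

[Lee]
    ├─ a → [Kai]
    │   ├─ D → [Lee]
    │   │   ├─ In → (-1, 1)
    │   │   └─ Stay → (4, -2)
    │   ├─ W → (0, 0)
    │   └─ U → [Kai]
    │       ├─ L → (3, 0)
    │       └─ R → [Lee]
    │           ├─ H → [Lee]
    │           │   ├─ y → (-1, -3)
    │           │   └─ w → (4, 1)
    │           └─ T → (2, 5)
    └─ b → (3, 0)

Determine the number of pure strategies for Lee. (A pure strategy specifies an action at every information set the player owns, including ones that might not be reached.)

16

Lee owns the root with actions {a, b} — two choices.
Lee owns the node after a-D with actions {In, Stay} — two choices.
Lee owns the node after a-U-R with actions {H, T} — two choices.
Lee owns the node after a-U-R-H with actions {y, w} — two choices.
A pure strategy fixes one action at each information set independently, so the count is the product 2 × 2 × 2 × 2 = 16.
(For reference, Kai has 6 pure strategies, giving a 16×6 normal-form matrix.)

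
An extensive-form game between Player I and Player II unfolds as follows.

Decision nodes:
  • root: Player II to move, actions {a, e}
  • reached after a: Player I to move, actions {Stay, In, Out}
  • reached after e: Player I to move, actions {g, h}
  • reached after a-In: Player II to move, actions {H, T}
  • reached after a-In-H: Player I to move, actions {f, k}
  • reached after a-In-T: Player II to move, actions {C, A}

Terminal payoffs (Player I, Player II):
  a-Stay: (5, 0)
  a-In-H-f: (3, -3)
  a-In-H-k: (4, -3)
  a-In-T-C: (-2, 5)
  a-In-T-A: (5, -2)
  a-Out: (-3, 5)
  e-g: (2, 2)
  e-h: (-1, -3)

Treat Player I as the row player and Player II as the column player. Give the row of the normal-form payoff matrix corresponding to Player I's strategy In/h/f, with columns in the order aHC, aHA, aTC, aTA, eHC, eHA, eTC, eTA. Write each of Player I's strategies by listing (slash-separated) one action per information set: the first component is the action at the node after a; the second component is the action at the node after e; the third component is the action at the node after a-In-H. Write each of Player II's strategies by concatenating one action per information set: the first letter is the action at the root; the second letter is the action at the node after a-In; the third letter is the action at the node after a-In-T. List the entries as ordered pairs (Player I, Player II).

(3,-3) (3,-3) (-2,5) (5,-2) (-1,-3) (-1,-3) (-1,-3) (-1,-3)

vs aHC: Player II plays a → Player I plays In at [a] → Player II plays H at [a-In] → Player I plays f at [a-In-H] → (3, -3)
vs aHA: Player II plays a → Player I plays In at [a] → Player II plays H at [a-In] → Player I plays f at [a-In-H] → (3, -3)
vs aTC: Player II plays a → Player I plays In at [a] → Player II plays T at [a-In] → Player II plays C at [a-In-T] → (-2, 5)
vs aTA: Player II plays a → Player I plays In at [a] → Player II plays T at [a-In] → Player II plays A at [a-In-T] → (5, -2)
vs eHC: Player II plays e → Player I plays h at [e] → (-1, -3)
vs eHA: Player II plays e → Player I plays h at [e] → (-1, -3)
vs eTC: Player II plays e → Player I plays h at [e] → (-1, -3)
vs eTA: Player II plays e → Player I plays h at [e] → (-1, -3)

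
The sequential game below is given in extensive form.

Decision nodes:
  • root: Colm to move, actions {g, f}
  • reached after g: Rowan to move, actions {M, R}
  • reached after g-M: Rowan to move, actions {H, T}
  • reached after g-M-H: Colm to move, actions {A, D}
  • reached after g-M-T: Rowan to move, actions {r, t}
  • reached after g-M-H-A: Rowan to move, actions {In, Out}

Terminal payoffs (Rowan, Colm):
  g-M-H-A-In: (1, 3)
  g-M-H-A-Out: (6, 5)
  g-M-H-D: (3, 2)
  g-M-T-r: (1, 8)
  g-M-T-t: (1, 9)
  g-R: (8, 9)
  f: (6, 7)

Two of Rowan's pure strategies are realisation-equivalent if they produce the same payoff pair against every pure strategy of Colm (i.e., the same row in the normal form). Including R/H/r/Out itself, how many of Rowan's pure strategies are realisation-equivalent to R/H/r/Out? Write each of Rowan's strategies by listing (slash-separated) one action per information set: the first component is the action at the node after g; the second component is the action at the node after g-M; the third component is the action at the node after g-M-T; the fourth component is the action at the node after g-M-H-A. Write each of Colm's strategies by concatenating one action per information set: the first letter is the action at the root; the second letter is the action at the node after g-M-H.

Row for R/H/r/Out (columns gA, gD, fA, fD): (8,9) (8,9) (6,7) (6,7).
Under R/H/r/Out, Rowan's choice at the node after g-M and at the node after g-M-T and at the node after g-M-H-A can never be reached regardless of what Colm does, so varying those choices leaves every outcome unchanged.
Holding the reachable choices fixed and varying the unreachable ones freely already gives 2 × 2 × 2 = 8 equivalent strategies.
No other strategy reproduces this row, so those 8 are the full class: R/H/r/In, R/H/r/Out, R/H/t/In, R/H/t/Out, R/T/r/In, R/T/r/Out, R/T/t/In, R/T/t/Out.

8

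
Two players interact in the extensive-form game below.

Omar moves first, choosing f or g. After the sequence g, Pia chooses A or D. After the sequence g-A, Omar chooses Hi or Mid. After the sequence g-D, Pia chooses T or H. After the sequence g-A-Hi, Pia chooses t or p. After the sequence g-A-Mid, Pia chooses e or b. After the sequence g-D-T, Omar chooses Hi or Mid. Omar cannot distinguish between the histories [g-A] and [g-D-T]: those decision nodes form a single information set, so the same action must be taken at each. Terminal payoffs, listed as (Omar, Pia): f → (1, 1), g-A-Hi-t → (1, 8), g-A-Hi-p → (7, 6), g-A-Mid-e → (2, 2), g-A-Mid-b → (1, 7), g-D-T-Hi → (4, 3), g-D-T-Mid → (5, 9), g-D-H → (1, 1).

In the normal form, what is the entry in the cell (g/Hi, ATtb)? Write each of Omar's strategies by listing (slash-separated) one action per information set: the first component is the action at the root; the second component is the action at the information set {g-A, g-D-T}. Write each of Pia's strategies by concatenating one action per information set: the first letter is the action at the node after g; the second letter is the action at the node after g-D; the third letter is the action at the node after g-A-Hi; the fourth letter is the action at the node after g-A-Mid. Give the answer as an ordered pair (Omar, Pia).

Trace the play path from the root:
  Omar plays g
  Pia plays A at [g]
  Omar plays Hi at [g-A]
  Pia plays t at [g-A-Hi]
→ terminal payoff (1, 8).
(Pia's choice at the node after g-D is never reached on this path, so it doesn't affect the outcome.)

(1, 8)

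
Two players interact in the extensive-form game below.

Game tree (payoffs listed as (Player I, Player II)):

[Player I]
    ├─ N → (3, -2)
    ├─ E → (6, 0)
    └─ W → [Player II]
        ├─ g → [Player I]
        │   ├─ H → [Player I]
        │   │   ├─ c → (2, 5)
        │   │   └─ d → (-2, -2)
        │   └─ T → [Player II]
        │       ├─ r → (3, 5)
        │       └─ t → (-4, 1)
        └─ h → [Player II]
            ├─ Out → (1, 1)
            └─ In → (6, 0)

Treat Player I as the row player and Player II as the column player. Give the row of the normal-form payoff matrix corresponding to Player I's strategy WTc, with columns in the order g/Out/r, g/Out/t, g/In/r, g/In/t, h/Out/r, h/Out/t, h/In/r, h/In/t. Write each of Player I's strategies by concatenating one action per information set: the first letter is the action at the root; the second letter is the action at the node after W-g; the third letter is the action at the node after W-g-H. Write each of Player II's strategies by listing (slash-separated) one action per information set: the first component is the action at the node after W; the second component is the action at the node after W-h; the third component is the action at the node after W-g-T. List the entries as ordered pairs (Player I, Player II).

(3,5) (-4,1) (3,5) (-4,1) (1,1) (1,1) (6,0) (6,0)

vs g/Out/r: Player I plays W → Player II plays g at [W] → Player I plays T at [W-g] → Player II plays r at [W-g-T] → (3, 5)
vs g/Out/t: Player I plays W → Player II plays g at [W] → Player I plays T at [W-g] → Player II plays t at [W-g-T] → (-4, 1)
vs g/In/r: Player I plays W → Player II plays g at [W] → Player I plays T at [W-g] → Player II plays r at [W-g-T] → (3, 5)
vs g/In/t: Player I plays W → Player II plays g at [W] → Player I plays T at [W-g] → Player II plays t at [W-g-T] → (-4, 1)
vs h/Out/r: Player I plays W → Player II plays h at [W] → Player II plays Out at [W-h] → (1, 1)
vs h/Out/t: Player I plays W → Player II plays h at [W] → Player II plays Out at [W-h] → (1, 1)
vs h/In/r: Player I plays W → Player II plays h at [W] → Player II plays In at [W-h] → (6, 0)
vs h/In/t: Player I plays W → Player II plays h at [W] → Player II plays In at [W-h] → (6, 0)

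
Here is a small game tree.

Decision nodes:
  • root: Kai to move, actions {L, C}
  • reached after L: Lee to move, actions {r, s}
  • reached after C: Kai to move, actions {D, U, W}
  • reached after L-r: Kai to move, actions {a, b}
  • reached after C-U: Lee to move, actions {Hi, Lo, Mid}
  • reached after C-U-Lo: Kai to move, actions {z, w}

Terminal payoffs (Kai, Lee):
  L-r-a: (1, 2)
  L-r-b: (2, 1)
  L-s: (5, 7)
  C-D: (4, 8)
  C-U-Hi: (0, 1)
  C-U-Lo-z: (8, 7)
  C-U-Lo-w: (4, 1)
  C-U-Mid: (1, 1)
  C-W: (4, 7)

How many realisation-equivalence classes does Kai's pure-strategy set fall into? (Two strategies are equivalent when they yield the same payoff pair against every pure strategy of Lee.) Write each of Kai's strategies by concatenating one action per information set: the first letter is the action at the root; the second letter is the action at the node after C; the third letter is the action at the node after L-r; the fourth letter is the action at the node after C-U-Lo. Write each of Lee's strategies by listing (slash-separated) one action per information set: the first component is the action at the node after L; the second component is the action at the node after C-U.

6

Kai has 24 pure strategies: LDaz, LDaw, LDbz, LDbw, LUaz, LUaw, LUbz, LUbw, LWaz, LWaw, LWbz, LWbw, CDaz, CDaw, CDbz, CDbw, CUaz, CUaw, CUbz, CUbw, CWaz, CWaw, CWbz, CWbw. Columns: r/Hi, r/Lo, r/Mid, s/Hi, s/Lo, s/Mid.
{LDaz, LDaw, LUaz, LUaw, LWaz, LWaw} → row (1,2) (1,2) (1,2) (5,7) (5,7) (5,7)
{LDbz, LDbw, LUbz, LUbw, LWbz, LWbw} → row (2,1) (2,1) (2,1) (5,7) (5,7) (5,7)
{CDaz, CDaw, CDbz, CDbw} → row (4,8) (4,8) (4,8) (4,8) (4,8) (4,8)
{CUaz, CUbz} → row (0,1) (8,7) (1,1) (0,1) (8,7) (1,1)
{CUaw, CUbw} → row (0,1) (4,1) (1,1) (0,1) (4,1) (1,1)
{CWaz, CWaw, CWbz, CWbw} → row (4,7) (4,7) (4,7) (4,7) (4,7) (4,7)
That's 6 distinct rows out of 24 strategies.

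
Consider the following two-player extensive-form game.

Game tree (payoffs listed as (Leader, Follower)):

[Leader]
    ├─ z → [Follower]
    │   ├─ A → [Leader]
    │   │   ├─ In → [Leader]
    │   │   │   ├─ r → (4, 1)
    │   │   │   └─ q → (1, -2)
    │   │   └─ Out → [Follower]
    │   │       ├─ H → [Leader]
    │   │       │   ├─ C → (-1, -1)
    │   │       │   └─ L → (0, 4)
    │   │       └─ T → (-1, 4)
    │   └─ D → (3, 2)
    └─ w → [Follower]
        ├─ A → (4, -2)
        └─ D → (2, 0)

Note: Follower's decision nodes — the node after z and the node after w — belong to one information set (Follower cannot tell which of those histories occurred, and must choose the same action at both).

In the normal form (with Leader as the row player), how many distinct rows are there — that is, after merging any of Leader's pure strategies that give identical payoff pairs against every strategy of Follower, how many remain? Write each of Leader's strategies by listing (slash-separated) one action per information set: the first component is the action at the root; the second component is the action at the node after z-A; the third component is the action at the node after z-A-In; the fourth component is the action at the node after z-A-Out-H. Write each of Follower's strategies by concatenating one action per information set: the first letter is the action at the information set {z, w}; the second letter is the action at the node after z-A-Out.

5

Leader has 16 pure strategies: z/In/r/C, z/In/r/L, z/In/q/C, z/In/q/L, z/Out/r/C, z/Out/r/L, z/Out/q/C, z/Out/q/L, w/In/r/C, w/In/r/L, w/In/q/C, w/In/q/L, w/Out/r/C, w/Out/r/L, w/Out/q/C, w/Out/q/L. Columns: AH, AT, DH, DT.
{z/In/r/C, z/In/r/L} → row (4,1) (4,1) (3,2) (3,2)
{z/In/q/C, z/In/q/L} → row (1,-2) (1,-2) (3,2) (3,2)
{z/Out/r/C, z/Out/q/C} → row (-1,-1) (-1,4) (3,2) (3,2)
{z/Out/r/L, z/Out/q/L} → row (0,4) (-1,4) (3,2) (3,2)
{w/In/r/C, w/In/r/L, w/In/q/C, w/In/q/L, w/Out/r/C, w/Out/r/L, w/Out/q/C, w/Out/q/L} → row (4,-2) (4,-2) (2,0) (2,0)
That's 5 distinct rows out of 16 strategies.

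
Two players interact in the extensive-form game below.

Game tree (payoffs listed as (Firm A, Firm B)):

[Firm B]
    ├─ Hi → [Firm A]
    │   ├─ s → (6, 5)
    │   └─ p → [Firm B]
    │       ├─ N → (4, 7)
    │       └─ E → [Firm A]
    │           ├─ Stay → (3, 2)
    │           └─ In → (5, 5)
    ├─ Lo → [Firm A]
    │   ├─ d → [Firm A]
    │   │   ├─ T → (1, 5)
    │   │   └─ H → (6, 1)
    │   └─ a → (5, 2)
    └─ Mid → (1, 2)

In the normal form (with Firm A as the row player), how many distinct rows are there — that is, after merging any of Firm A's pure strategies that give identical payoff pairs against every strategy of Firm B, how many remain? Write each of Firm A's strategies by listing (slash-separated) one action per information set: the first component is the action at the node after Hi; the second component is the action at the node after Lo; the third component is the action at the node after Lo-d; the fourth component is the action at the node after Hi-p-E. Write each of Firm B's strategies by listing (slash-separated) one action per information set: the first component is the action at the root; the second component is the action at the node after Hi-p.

Firm A has 16 pure strategies: s/d/T/Stay, s/d/T/In, s/d/H/Stay, s/d/H/In, s/a/T/Stay, s/a/T/In, s/a/H/Stay, s/a/H/In, p/d/T/Stay, p/d/T/In, p/d/H/Stay, p/d/H/In, p/a/T/Stay, p/a/T/In, p/a/H/Stay, p/a/H/In. Columns: Hi/N, Hi/E, Lo/N, Lo/E, Mid/N, Mid/E.
{s/d/T/Stay, s/d/T/In} → row (6,5) (6,5) (1,5) (1,5) (1,2) (1,2)
{s/d/H/Stay, s/d/H/In} → row (6,5) (6,5) (6,1) (6,1) (1,2) (1,2)
{s/a/T/Stay, s/a/T/In, s/a/H/Stay, s/a/H/In} → row (6,5) (6,5) (5,2) (5,2) (1,2) (1,2)
{p/d/T/Stay} → row (4,7) (3,2) (1,5) (1,5) (1,2) (1,2)
{p/d/T/In} → row (4,7) (5,5) (1,5) (1,5) (1,2) (1,2)
{p/d/H/Stay} → row (4,7) (3,2) (6,1) (6,1) (1,2) (1,2)
{p/d/H/In} → row (4,7) (5,5) (6,1) (6,1) (1,2) (1,2)
{p/a/T/Stay, p/a/H/Stay} → row (4,7) (3,2) (5,2) (5,2) (1,2) (1,2)
{p/a/T/In, p/a/H/In} → row (4,7) (5,5) (5,2) (5,2) (1,2) (1,2)
That's 9 distinct rows out of 16 strategies.

9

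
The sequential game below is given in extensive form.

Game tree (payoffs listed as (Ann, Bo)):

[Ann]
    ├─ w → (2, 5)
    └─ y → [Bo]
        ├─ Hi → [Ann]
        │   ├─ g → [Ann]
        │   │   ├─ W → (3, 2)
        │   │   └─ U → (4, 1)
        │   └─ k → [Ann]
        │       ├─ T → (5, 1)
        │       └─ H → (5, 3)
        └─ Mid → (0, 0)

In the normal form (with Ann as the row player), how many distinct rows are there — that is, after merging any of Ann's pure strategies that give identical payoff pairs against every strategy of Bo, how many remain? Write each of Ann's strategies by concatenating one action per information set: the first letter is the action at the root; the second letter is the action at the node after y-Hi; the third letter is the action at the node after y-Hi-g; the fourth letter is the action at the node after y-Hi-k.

Ann has 16 pure strategies: wgWT, wgWH, wgUT, wgUH, wkWT, wkWH, wkUT, wkUH, ygWT, ygWH, ygUT, ygUH, ykWT, ykWH, ykUT, ykUH. Columns: Hi, Mid.
{wgWT, wgWH, wgUT, wgUH, wkWT, wkWH, wkUT, wkUH} → row (2,5) (2,5)
{ygWT, ygWH} → row (3,2) (0,0)
{ygUT, ygUH} → row (4,1) (0,0)
{ykWT, ykUT} → row (5,1) (0,0)
{ykWH, ykUH} → row (5,3) (0,0)
That's 5 distinct rows out of 16 strategies.

5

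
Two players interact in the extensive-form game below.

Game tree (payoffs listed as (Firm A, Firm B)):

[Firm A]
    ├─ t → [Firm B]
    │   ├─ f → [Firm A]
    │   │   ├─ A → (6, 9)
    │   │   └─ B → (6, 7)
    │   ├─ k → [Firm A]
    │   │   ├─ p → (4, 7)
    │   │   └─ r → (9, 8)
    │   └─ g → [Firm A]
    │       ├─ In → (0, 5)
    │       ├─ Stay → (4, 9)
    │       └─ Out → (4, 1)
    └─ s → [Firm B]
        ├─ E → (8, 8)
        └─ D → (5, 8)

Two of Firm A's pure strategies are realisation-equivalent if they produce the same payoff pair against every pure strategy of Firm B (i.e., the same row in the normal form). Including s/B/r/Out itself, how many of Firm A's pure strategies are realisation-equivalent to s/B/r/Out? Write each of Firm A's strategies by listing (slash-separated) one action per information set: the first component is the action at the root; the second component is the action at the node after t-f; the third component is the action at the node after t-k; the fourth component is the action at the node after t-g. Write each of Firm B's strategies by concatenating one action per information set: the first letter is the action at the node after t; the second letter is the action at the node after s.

12

Row for s/B/r/Out (columns fE, fD, kE, kD, gE, gD): (8,8) (5,8) (8,8) (5,8) (8,8) (5,8).
Under s/B/r/Out, Firm A's choice at the node after t-f and at the node after t-k and at the node after t-g can never be reached regardless of what Firm B does, so varying those choices leaves every outcome unchanged.
Holding the reachable choices fixed and varying the unreachable ones freely already gives 2 × 2 × 3 = 12 equivalent strategies.
No other strategy reproduces this row, so those 12 are the full class: s/A/p/In, s/A/p/Stay, s/A/p/Out, s/A/r/In, s/A/r/Stay, s/A/r/Out, s/B/p/In, s/B/p/Stay, s/B/p/Out, s/B/r/In, s/B/r/Stay, s/B/r/Out.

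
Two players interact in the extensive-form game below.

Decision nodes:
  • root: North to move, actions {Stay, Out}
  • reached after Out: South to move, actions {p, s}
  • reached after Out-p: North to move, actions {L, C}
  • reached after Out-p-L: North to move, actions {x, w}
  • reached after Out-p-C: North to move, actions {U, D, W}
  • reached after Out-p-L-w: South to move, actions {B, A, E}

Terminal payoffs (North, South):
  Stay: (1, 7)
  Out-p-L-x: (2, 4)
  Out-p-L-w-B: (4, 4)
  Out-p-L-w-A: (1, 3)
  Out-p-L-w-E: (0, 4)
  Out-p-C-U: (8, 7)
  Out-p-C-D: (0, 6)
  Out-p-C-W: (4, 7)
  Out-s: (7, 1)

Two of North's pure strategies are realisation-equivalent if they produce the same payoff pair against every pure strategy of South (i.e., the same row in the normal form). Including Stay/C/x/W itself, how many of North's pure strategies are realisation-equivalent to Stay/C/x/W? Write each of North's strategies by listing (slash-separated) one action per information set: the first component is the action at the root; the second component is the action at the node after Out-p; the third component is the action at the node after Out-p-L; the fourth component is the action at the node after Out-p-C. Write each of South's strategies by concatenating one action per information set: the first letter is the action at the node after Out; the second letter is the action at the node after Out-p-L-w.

Row for Stay/C/x/W (columns pB, pA, pE, sB, sA, sE): (1,7) (1,7) (1,7) (1,7) (1,7) (1,7).
Under Stay/C/x/W, North's choice at the node after Out-p and at the node after Out-p-L and at the node after Out-p-C can never be reached regardless of what South does, so varying those choices leaves every outcome unchanged.
Holding the reachable choices fixed and varying the unreachable ones freely already gives 2 × 2 × 3 = 12 equivalent strategies.
No other strategy reproduces this row, so those 12 are the full class: Stay/L/x/U, Stay/L/x/D, Stay/L/x/W, Stay/L/w/U, Stay/L/w/D, Stay/L/w/W, Stay/C/x/U, Stay/C/x/D, Stay/C/x/W, Stay/C/w/U, Stay/C/w/D, Stay/C/w/W.

12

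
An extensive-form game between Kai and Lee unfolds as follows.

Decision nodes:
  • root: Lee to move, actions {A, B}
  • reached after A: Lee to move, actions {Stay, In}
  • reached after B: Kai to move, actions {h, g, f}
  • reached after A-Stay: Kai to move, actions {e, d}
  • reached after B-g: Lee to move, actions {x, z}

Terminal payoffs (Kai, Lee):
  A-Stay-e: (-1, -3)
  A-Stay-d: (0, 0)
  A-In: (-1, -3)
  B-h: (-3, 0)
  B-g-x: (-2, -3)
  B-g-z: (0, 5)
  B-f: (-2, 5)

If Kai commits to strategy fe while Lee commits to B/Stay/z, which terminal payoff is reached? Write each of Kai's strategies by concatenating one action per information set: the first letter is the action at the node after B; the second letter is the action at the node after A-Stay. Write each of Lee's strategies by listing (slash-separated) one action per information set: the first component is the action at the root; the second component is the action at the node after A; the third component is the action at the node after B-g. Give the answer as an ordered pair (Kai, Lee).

Trace the play path from the root:
  Lee plays B
  Kai plays f at [B]
→ terminal payoff (-2, 5).
(Kai's choice at the node after A-Stay is never reached on this path, so it doesn't affect the outcome.)

(-2, 5)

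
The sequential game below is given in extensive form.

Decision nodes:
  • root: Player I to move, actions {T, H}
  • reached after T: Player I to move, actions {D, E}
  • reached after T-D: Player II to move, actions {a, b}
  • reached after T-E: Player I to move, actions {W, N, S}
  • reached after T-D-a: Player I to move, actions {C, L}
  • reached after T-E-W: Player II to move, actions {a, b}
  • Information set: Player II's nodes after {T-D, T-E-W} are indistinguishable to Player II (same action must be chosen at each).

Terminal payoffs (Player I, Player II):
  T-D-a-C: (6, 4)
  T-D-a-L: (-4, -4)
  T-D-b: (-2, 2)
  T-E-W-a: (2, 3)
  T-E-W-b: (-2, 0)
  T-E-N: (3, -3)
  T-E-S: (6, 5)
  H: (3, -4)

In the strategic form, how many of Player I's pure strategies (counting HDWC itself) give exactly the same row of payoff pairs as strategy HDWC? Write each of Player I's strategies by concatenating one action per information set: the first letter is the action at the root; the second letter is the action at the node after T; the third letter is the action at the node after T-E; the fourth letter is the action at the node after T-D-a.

12

Row for HDWC (columns a, b): (3,-4) (3,-4).
Under HDWC, Player I's choice at the node after T and at the node after T-E and at the node after T-D-a can never be reached regardless of what Player II does, so varying those choices leaves every outcome unchanged.
Holding the reachable choices fixed and varying the unreachable ones freely already gives 2 × 3 × 2 = 12 equivalent strategies.
No other strategy reproduces this row, so those 12 are the full class: HDWC, HDWL, HDNC, HDNL, HDSC, HDSL, HEWC, HEWL, HENC, HENL, HESC, HESL.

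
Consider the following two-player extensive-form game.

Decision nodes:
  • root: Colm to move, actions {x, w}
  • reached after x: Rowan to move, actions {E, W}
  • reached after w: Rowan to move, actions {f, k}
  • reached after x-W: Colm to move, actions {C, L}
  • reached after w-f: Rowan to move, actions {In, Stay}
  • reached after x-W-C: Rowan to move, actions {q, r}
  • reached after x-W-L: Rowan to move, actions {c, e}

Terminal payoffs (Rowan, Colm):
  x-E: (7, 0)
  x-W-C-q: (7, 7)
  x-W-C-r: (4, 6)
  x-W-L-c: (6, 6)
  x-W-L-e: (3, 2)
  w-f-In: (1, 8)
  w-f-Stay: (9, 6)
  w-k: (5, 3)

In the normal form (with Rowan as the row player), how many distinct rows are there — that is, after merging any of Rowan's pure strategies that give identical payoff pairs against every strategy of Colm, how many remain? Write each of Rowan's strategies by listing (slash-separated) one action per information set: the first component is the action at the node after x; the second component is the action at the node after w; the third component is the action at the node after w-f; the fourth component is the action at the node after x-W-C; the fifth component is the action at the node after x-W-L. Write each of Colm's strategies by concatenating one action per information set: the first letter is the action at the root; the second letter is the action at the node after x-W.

15

Rowan has 32 pure strategies: E/f/In/q/c, E/f/In/q/e, E/f/In/r/c, E/f/In/r/e, E/f/Stay/q/c, E/f/Stay/q/e, E/f/Stay/r/c, E/f/Stay/r/e, E/k/In/q/c, E/k/In/q/e, E/k/In/r/c, E/k/In/r/e, E/k/Stay/q/c, E/k/Stay/q/e, E/k/Stay/r/c, E/k/Stay/r/e, W/f/In/q/c, W/f/In/q/e, W/f/In/r/c, W/f/In/r/e, W/f/Stay/q/c, W/f/Stay/q/e, W/f/Stay/r/c, W/f/Stay/r/e, W/k/In/q/c, W/k/In/q/e, W/k/In/r/c, W/k/In/r/e, W/k/Stay/q/c, W/k/Stay/q/e, W/k/Stay/r/c, W/k/Stay/r/e. Columns: xC, xL, wC, wL.
{E/f/In/q/c, E/f/In/q/e, E/f/In/r/c, E/f/In/r/e} → row (7,0) (7,0) (1,8) (1,8)
{E/f/Stay/q/c, E/f/Stay/q/e, E/f/Stay/r/c, E/f/Stay/r/e} → row (7,0) (7,0) (9,6) (9,6)
{E/k/In/q/c, E/k/In/q/e, E/k/In/r/c, E/k/In/r/e, E/k/Stay/q/c, E/k/Stay/q/e, E/k/Stay/r/c, E/k/Stay/r/e} → row (7,0) (7,0) (5,3) (5,3)
{W/f/In/q/c} → row (7,7) (6,6) (1,8) (1,8)
{W/f/In/q/e} → row (7,7) (3,2) (1,8) (1,8)
{W/f/In/r/c} → row (4,6) (6,6) (1,8) (1,8)
{W/f/In/r/e} → row (4,6) (3,2) (1,8) (1,8)
{W/f/Stay/q/c} → row (7,7) (6,6) (9,6) (9,6)
{W/f/Stay/q/e} → row (7,7) (3,2) (9,6) (9,6)
{W/f/Stay/r/c} → row (4,6) (6,6) (9,6) (9,6)
{W/f/Stay/r/e} → row (4,6) (3,2) (9,6) (9,6)
{W/k/In/q/c, W/k/Stay/q/c} → row (7,7) (6,6) (5,3) (5,3)
{W/k/In/q/e, W/k/Stay/q/e} → row (7,7) (3,2) (5,3) (5,3)
{W/k/In/r/c, W/k/Stay/r/c} → row (4,6) (6,6) (5,3) (5,3)
{W/k/In/r/e, W/k/Stay/r/e} → row (4,6) (3,2) (5,3) (5,3)
That's 15 distinct rows out of 32 strategies.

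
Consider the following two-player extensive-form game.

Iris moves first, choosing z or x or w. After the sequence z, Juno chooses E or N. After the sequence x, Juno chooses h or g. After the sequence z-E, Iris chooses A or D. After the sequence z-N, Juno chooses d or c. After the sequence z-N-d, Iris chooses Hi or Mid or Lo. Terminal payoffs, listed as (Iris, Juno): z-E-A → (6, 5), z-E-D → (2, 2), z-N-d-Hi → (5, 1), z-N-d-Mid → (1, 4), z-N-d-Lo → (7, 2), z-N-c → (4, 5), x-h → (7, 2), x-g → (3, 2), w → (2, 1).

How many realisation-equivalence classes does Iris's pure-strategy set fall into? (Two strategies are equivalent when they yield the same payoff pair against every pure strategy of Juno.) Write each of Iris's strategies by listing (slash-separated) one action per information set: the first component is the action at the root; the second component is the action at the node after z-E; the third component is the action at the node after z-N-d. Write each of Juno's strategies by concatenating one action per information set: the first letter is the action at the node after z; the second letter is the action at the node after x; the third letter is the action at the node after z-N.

Iris has 18 pure strategies: z/A/Hi, z/A/Mid, z/A/Lo, z/D/Hi, z/D/Mid, z/D/Lo, x/A/Hi, x/A/Mid, x/A/Lo, x/D/Hi, x/D/Mid, x/D/Lo, w/A/Hi, w/A/Mid, w/A/Lo, w/D/Hi, w/D/Mid, w/D/Lo. Columns: Ehd, Ehc, Egd, Egc, Nhd, Nhc, Ngd, Ngc.
{z/A/Hi} → row (6,5) (6,5) (6,5) (6,5) (5,1) (4,5) (5,1) (4,5)
{z/A/Mid} → row (6,5) (6,5) (6,5) (6,5) (1,4) (4,5) (1,4) (4,5)
{z/A/Lo} → row (6,5) (6,5) (6,5) (6,5) (7,2) (4,5) (7,2) (4,5)
{z/D/Hi} → row (2,2) (2,2) (2,2) (2,2) (5,1) (4,5) (5,1) (4,5)
{z/D/Mid} → row (2,2) (2,2) (2,2) (2,2) (1,4) (4,5) (1,4) (4,5)
{z/D/Lo} → row (2,2) (2,2) (2,2) (2,2) (7,2) (4,5) (7,2) (4,5)
{x/A/Hi, x/A/Mid, x/A/Lo, x/D/Hi, x/D/Mid, x/D/Lo} → row (7,2) (7,2) (3,2) (3,2) (7,2) (7,2) (3,2) (3,2)
{w/A/Hi, w/A/Mid, w/A/Lo, w/D/Hi, w/D/Mid, w/D/Lo} → row (2,1) (2,1) (2,1) (2,1) (2,1) (2,1) (2,1) (2,1)
That's 8 distinct rows out of 18 strategies.

8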